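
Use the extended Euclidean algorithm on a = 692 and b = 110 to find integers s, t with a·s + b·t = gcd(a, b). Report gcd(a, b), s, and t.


Euclidean algorithm on (692, 110) — divide until remainder is 0:
  692 = 6 · 110 + 32
  110 = 3 · 32 + 14
  32 = 2 · 14 + 4
  14 = 3 · 4 + 2
  4 = 2 · 2 + 0
gcd(692, 110) = 2.
Track Bezout coefficients alongside the remainders: start with r₀ = 692 = a·1 + b·0 (s = 1, t = 0) and r₁ = 110 = a·0 + b·1 (s = 0, t = 1); each new remainder r_{k+1} = r_{k-1} − q_k·r_k inherits s_{k+1} = s_{k-1} − q_k·s_k, t_{k+1} = t_{k-1} − q_k·t_k, so r_k = a·s_k + b·t_k at every step:
  q = 6: r = 32, s = 1 − 6·0 = 1, t = 0 − 6·1 = -6  (check: 692·1 + 110·(-6) = 32)
  q = 3: r = 14, s = 0 − 3·1 = -3, t = 1 − 3·(-6) = 19  (check: 692·(-3) + 110·19 = 14)
  q = 2: r = 4, s = 1 − 2·(-3) = 7, t = -6 − 2·19 = -44  (check: 692·7 + 110·(-44) = 4)
  q = 3: r = 2, s = -3 − 3·7 = -24, t = 19 − 3·(-44) = 151  (check: 692·(-24) + 110·151 = 2)
The row with r = 2 (the gcd) gives the Bezout coefficients s = -24, t = 151.
Result: 692 · (-24) + 110 · (151) = 2.

gcd(692, 110) = 2; s = -24, t = 151 (check: 692·(-24) + 110·151 = 2).


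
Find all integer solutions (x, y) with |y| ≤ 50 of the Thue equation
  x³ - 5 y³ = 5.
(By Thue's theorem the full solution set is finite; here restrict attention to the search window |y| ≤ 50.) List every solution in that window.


The equation is x³ - 5y³ = 5. For fixed y, x³ = 5·y³ + 5, so a solution requires the RHS to be a perfect cube.
Strategy: iterate y from -50 to 50, compute RHS = 5·y³ + 5, and check whether it is a (positive or negative) perfect cube.
Check small values of y:
  y = 0: RHS = 5 is not a perfect cube.
  y = 1: RHS = 10 is not a perfect cube.
  y = -1: RHS = 0 = (0)³ ⇒ x = 0 works.
  y = 2: RHS = 45 is not a perfect cube.
  y = -2: RHS = -35 is not a perfect cube.
  y = 3: RHS = 140 is not a perfect cube.
  y = -3: RHS = -130 is not a perfect cube.
Continuing the search up to |y| = 50 finds no further solutions beyond those listed.
Collected solutions: (0, -1).

Solutions (with |y| ≤ 50): (0, -1).


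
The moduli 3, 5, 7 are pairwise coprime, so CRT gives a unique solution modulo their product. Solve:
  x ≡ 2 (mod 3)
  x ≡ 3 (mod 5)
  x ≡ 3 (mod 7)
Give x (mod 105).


Moduli 3, 5, 7 are pairwise coprime; by CRT there is a unique solution modulo M = 3 · 5 · 7 = 105.
Solve pairwise, accumulating the modulus:
  Start with x ≡ 2 (mod 3).
  Combine with x ≡ 3 (mod 5): since gcd(3, 5) = 1, we get a unique residue mod 15.
    Write x = 2 + 3·t and substitute into x ≡ 3 (mod 5): 3·t ≡ 3 − 2 = 1 (mod 5).
    The inverse of 3 mod 5 is 2 (since 3·2 = 6 = 1·5 + 1), so t ≡ 2·1 = 2 ≡ 2 (mod 5).
    Then x = 2 + 3·2 = 8, valid modulo lcm(3, 5) = 15: x ≡ 8 (mod 15).
  Combine with x ≡ 3 (mod 7): since gcd(15, 7) = 1, we get a unique residue mod 105.
    Write x = 8 + 15·t and substitute into x ≡ 3 (mod 7): 15·t ≡ 3 − 8 = -5 (mod 7).
    Reduce coefficients mod 7: 1·t ≡ 2 (mod 7).
    So t ≡ 2 (mod 7).
    Then x = 8 + 15·2 = 38, valid modulo lcm(15, 7) = 105: x ≡ 38 (mod 105).
Verify: 38 mod 3 = 2 ✓, 38 mod 5 = 3 ✓, 38 mod 7 = 3 ✓.

x ≡ 38 (mod 105).


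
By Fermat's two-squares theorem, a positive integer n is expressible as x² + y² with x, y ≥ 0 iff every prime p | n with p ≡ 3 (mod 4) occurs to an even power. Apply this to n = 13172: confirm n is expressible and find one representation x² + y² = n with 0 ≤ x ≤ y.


Step 1: Factor n = 13172 = 2^2 · 37 · 89.
Step 2: Check the mod-4 condition on each prime factor: 2 = 2 (special); 37 ≡ 1 (mod 4), exponent 1; 89 ≡ 1 (mod 4), exponent 1.
All primes ≡ 3 (mod 4) appear to even exponent (or don't appear), so by the two-squares theorem n IS expressible as a sum of two squares.
Step 3: Build a representation. Group n = k² · m with k = 2 and m = 37 · 89 = 3293 (a product of primes ≡ 1 (mod 4)); a representation of m scales to one of n via (k·x)² + (k·y)² = k²(x² + y²). Each prime p ≡ 1 (mod 4) is itself a sum of two squares; find a² by testing p − a² for a perfect square:
  37: 37 − 1² = 36 = 6² ⇒ 37 = 1² + 6².
  89: 89 − 1² = 88, 89 − 2² = 85, 89 − 3² = 80, 89 − 4² = 73, 89 − 5² = 64 = 8² ⇒ 89 = 5² + 8².
  Combine using the Brahmagupta–Fibonacci identity (a² + b²)(c² + d²) = (ac − bd)² + (ad + bc)² = (ac + bd)² + (ad − bc)²:
  37 · 89 = 3293: from (1² + 6²)(5² + 8²), take (1·5 − 6·8, 1·8 + 6·5) = (5 − 48, 8 + 30) = (-43, 38); dropping signs (only squares matter) gives (43, 38); check 43² + 38² = 1849 + 1444 = 3293 ✓.
  Scale by k = 2: (2·43, 2·38) = (86, 76).
Step 4: Order so x ≤ y and verify: 76² + 86² = 5776 + 7396 = 13172 = n. ✓

n = 13172 = 76² + 86² (one valid representation with x ≤ y).


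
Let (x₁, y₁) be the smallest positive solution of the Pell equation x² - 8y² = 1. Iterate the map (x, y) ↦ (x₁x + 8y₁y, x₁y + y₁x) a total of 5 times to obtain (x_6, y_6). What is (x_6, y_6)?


Step 1: Find the fundamental solution (x₁, y₁) of x² - 8y² = 1.
  Expand √8 as a continued fraction. a₀ = ⌊√8⌋ = 2; iterate m_{k+1} = d_k·a_k − m_k, d_{k+1} = (8 − m_{k+1}²)/d_k, a_{k+1} = ⌊(a₀ + m_{k+1})/d_{k+1}⌋ (starting m₀ = 0, d₀ = 1), with convergents p_k = a_k·p_{k-1} + p_{k-2}, q_k = a_k·q_{k-1} + q_{k-2} (p₋₁ = 1, q₋₁ = 0):
  k = 0: a₀ = 2; p₀/q₀ = 2/1; p₀² − 8·q₀² = 4 − 8 = -4.
  k = 1: m = 2, d = 4, a = ⌊(2 + 2)/4⌋ = 1; p/q = (1·2 + 1)/(1·1 + 0) = 3/1; p² − 8·q² = 9 − 8 = 1.
  The first convergent with p² − 8·q² = 1 gives the fundamental solution (x₁, y₁) = (3, 1).
Step 2: Apply the recurrence (x_{n+1}, y_{n+1}) = (x₁x_n + 8y₁y_n, x₁y_n + y₁x_n) repeatedly.
  From (x_1, y_1) = (3, 1): x_2 = 3·3 + 8·1·1 = 17; y_2 = 3·1 + 1·3 = 6.
  From (x_2, y_2) = (17, 6): x_3 = 3·17 + 8·1·6 = 99; y_3 = 3·6 + 1·17 = 35.
  From (x_3, y_3) = (99, 35): x_4 = 3·99 + 8·1·35 = 577; y_4 = 3·35 + 1·99 = 204.
  From (x_4, y_4) = (577, 204): x_5 = 3·577 + 8·1·204 = 3363; y_5 = 3·204 + 1·577 = 1189.
  From (x_5, y_5) = (3363, 1189): x_6 = 3·3363 + 8·1·1189 = 19601; y_6 = 3·1189 + 1·3363 = 6930.
Step 3: Verify x_6² - 8·y_6² = 384199201 - 384199200 = 1 (should be 1). ✓

(x_1, y_1) = (3, 1); (x_6, y_6) = (19601, 6930).


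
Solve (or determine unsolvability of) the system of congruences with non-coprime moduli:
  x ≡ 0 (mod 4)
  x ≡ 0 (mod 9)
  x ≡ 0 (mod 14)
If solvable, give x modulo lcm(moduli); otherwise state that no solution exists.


Moduli 4, 9, 14 are not pairwise coprime, so CRT works modulo lcm(m_i) when all pairwise compatibility conditions hold.
Pairwise compatibility: gcd(m_i, m_j) must divide a_i - a_j for every pair.
Merge one congruence at a time:
  Start: x ≡ 0 (mod 4).
  Combine with x ≡ 0 (mod 9): gcd(4, 9) = 1; 0 - 0 = 0, which IS divisible by 1, so compatible.
    Write x = 0 + 4·t and substitute into x ≡ 0 (mod 9): 4·t ≡ 0 − 0 = 0 (mod 9).
    The inverse of 4 mod 9 is 7 (since 4·7 = 28 = 3·9 + 1), so t ≡ 7·0 = 0 ≡ 0 (mod 9).
    Then x = 0 + 4·0 = 0, valid modulo lcm(4, 9) = 36: x ≡ 0 (mod 36).
  Combine with x ≡ 0 (mod 14): gcd(36, 14) = 2; 0 - 0 = 0, which IS divisible by 2, so compatible.
    Write x = 0 + 36·t and substitute into x ≡ 0 (mod 14): 36·t ≡ 0 − 0 = 0 (mod 14).
    Divide the congruence (and modulus) by g = 2: 18·t ≡ 0 (mod 7).
    Reduce coefficients mod 7: 4·t ≡ 0 (mod 7).
    The inverse of 4 mod 7 is 2 (since 4·2 = 8 = 1·7 + 1), so t ≡ 2·0 = 0 ≡ 0 (mod 7).
    Then x = 0 + 36·0 = 0, valid modulo lcm(36, 14) = 252: x ≡ 0 (mod 252).
Verify: 0 mod 4 = 0, 0 mod 9 = 0, 0 mod 14 = 0.

x ≡ 0 (mod 252).


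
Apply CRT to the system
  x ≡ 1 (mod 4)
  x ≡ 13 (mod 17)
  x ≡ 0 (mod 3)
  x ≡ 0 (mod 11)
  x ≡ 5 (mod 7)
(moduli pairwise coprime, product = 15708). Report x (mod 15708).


Product of moduli M = 4 · 17 · 3 · 11 · 7 = 15708.
Merge one congruence at a time:
  Start: x ≡ 1 (mod 4).
  Combine with x ≡ 13 (mod 17); new modulus lcm = 68.
    Write x = 1 + 4·t and substitute into x ≡ 13 (mod 17): 4·t ≡ 13 − 1 = 12 (mod 17).
    The inverse of 4 mod 17 is 13 (since 4·13 = 52 = 3·17 + 1), so t ≡ 13·12 = 156 ≡ 3 (mod 17).
    Then x = 1 + 4·3 = 13, valid modulo lcm(4, 17) = 68: x ≡ 13 (mod 68).
  Combine with x ≡ 0 (mod 3); new modulus lcm = 204.
    Write x = 13 + 68·t and substitute into x ≡ 0 (mod 3): 68·t ≡ 0 − 13 = -13 (mod 3).
    Reduce coefficients mod 3: 2·t ≡ 2 (mod 3).
    The inverse of 2 mod 3 is 2 (since 2·2 = 4 = 1·3 + 1), so t ≡ 2·2 = 4 ≡ 1 (mod 3).
    Then x = 13 + 68·1 = 81, valid modulo lcm(68, 3) = 204: x ≡ 81 (mod 204).
  Combine with x ≡ 0 (mod 11); new modulus lcm = 2244.
    Write x = 81 + 204·t and substitute into x ≡ 0 (mod 11): 204·t ≡ 0 − 81 = -81 (mod 11).
    Reduce coefficients mod 11: 6·t ≡ 7 (mod 11).
    The inverse of 6 mod 11 is 2 (since 6·2 = 12 = 1·11 + 1), so t ≡ 2·7 = 14 ≡ 3 (mod 11).
    Then x = 81 + 204·3 = 693, valid modulo lcm(204, 11) = 2244: x ≡ 693 (mod 2244).
  Combine with x ≡ 5 (mod 7); new modulus lcm = 15708.
    Write x = 693 + 2244·t and substitute into x ≡ 5 (mod 7): 2244·t ≡ 5 − 693 = -688 (mod 7).
    Reduce coefficients mod 7: 4·t ≡ 5 (mod 7).
    The inverse of 4 mod 7 is 2 (since 4·2 = 8 = 1·7 + 1), so t ≡ 2·5 = 10 ≡ 3 (mod 7).
    Then x = 693 + 2244·3 = 7425, valid modulo lcm(2244, 7) = 15708: x ≡ 7425 (mod 15708).
Verify against each original: 7425 mod 4 = 1, 7425 mod 17 = 13, 7425 mod 3 = 0, 7425 mod 11 = 0, 7425 mod 7 = 5.

x ≡ 7425 (mod 15708).


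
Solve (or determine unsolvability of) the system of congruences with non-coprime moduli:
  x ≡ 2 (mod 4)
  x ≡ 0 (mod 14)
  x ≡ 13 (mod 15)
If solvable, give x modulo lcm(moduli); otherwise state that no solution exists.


Moduli 4, 14, 15 are not pairwise coprime, so CRT works modulo lcm(m_i) when all pairwise compatibility conditions hold.
Pairwise compatibility: gcd(m_i, m_j) must divide a_i - a_j for every pair.
Merge one congruence at a time:
  Start: x ≡ 2 (mod 4).
  Combine with x ≡ 0 (mod 14): gcd(4, 14) = 2; 0 - 2 = -2, which IS divisible by 2, so compatible.
    Write x = 2 + 4·t and substitute into x ≡ 0 (mod 14): 4·t ≡ 0 − 2 = -2 (mod 14).
    Divide the congruence (and modulus) by g = 2: 2·t ≡ -1 (mod 7).
    Reduce coefficients mod 7: 2·t ≡ 6 (mod 7).
    The inverse of 2 mod 7 is 4 (since 2·4 = 8 = 1·7 + 1), so t ≡ 4·6 = 24 ≡ 3 (mod 7).
    Then x = 2 + 4·3 = 14, valid modulo lcm(4, 14) = 28: x ≡ 14 (mod 28).
  Combine with x ≡ 13 (mod 15): gcd(28, 15) = 1; 13 - 14 = -1, which IS divisible by 1, so compatible.
    Write x = 14 + 28·t and substitute into x ≡ 13 (mod 15): 28·t ≡ 13 − 14 = -1 (mod 15).
    Reduce coefficients mod 15: 13·t ≡ 14 (mod 15).
    The inverse of 13 mod 15 is 7 (since 13·7 = 91 = 6·15 + 1), so t ≡ 7·14 = 98 ≡ 8 (mod 15).
    Then x = 14 + 28·8 = 238, valid modulo lcm(28, 15) = 420: x ≡ 238 (mod 420).
Verify: 238 mod 4 = 2, 238 mod 14 = 0, 238 mod 15 = 13.

x ≡ 238 (mod 420).


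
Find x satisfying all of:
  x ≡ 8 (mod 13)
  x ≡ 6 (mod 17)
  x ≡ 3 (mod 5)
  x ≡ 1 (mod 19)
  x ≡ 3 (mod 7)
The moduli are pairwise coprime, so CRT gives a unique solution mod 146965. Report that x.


Product of moduli M = 13 · 17 · 5 · 19 · 7 = 146965.
Merge one congruence at a time:
  Start: x ≡ 8 (mod 13).
  Combine with x ≡ 6 (mod 17); new modulus lcm = 221.
    Write x = 8 + 13·t and substitute into x ≡ 6 (mod 17): 13·t ≡ 6 − 8 = -2 (mod 17).
    Reduce coefficients mod 17: 13·t ≡ 15 (mod 17).
    The inverse of 13 mod 17 is 4 (since 13·4 = 52 = 3·17 + 1), so t ≡ 4·15 = 60 ≡ 9 (mod 17).
    Then x = 8 + 13·9 = 125, valid modulo lcm(13, 17) = 221: x ≡ 125 (mod 221).
  Combine with x ≡ 3 (mod 5); new modulus lcm = 1105.
    Write x = 125 + 221·t and substitute into x ≡ 3 (mod 5): 221·t ≡ 3 − 125 = -122 (mod 5).
    Reduce coefficients mod 5: 1·t ≡ 3 (mod 5).
    So t ≡ 3 (mod 5).
    Then x = 125 + 221·3 = 788, valid modulo lcm(221, 5) = 1105: x ≡ 788 (mod 1105).
  Combine with x ≡ 1 (mod 19); new modulus lcm = 20995.
    Write x = 788 + 1105·t and substitute into x ≡ 1 (mod 19): 1105·t ≡ 1 − 788 = -787 (mod 19).
    Reduce coefficients mod 19: 3·t ≡ 11 (mod 19).
    The inverse of 3 mod 19 is 13 (since 3·13 = 39 = 2·19 + 1), so t ≡ 13·11 = 143 ≡ 10 (mod 19).
    Then x = 788 + 1105·10 = 11838, valid modulo lcm(1105, 19) = 20995: x ≡ 11838 (mod 20995).
  Combine with x ≡ 3 (mod 7); new modulus lcm = 146965.
    Write x = 11838 + 20995·t and substitute into x ≡ 3 (mod 7): 20995·t ≡ 3 − 11838 = -11835 (mod 7).
    Reduce coefficients mod 7: 2·t ≡ 2 (mod 7).
    The inverse of 2 mod 7 is 4 (since 2·4 = 8 = 1·7 + 1), so t ≡ 4·2 = 8 ≡ 1 (mod 7).
    Then x = 11838 + 20995·1 = 32833, valid modulo lcm(20995, 7) = 146965: x ≡ 32833 (mod 146965).
Verify against each original: 32833 mod 13 = 8, 32833 mod 17 = 6, 32833 mod 5 = 3, 32833 mod 19 = 1, 32833 mod 7 = 3.

x ≡ 32833 (mod 146965).


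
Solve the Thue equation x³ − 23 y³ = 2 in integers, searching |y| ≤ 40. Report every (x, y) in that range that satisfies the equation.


The equation is x³ - 23y³ = 2. For fixed y, x³ = 23·y³ + 2, so a solution requires the RHS to be a perfect cube.
Strategy: iterate y from -40 to 40, compute RHS = 23·y³ + 2, and check whether it is a (positive or negative) perfect cube.
Check small values of y:
  y = 0: RHS = 2 is not a perfect cube.
  y = 1: RHS = 25 is not a perfect cube.
  y = -1: RHS = -21 is not a perfect cube.
  y = 2: RHS = 186 is not a perfect cube.
  y = -2: RHS = -182 is not a perfect cube.
  y = 3: RHS = 623 is not a perfect cube.
  y = -3: RHS = -619 is not a perfect cube.
Continuing the search up to |y| = 40 finds no solutions either.
No (x, y) in the scanned range satisfies the equation.

No integer solutions with |y| ≤ 40.


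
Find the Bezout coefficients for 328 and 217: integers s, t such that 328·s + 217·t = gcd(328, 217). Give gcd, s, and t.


Euclidean algorithm on (328, 217) — divide until remainder is 0:
  328 = 1 · 217 + 111
  217 = 1 · 111 + 106
  111 = 1 · 106 + 5
  106 = 21 · 5 + 1
  5 = 5 · 1 + 0
gcd(328, 217) = 1.
Track Bezout coefficients alongside the remainders: start with r₀ = 328 = a·1 + b·0 (s = 1, t = 0) and r₁ = 217 = a·0 + b·1 (s = 0, t = 1); each new remainder r_{k+1} = r_{k-1} − q_k·r_k inherits s_{k+1} = s_{k-1} − q_k·s_k, t_{k+1} = t_{k-1} − q_k·t_k, so r_k = a·s_k + b·t_k at every step:
  q = 1: r = 111, s = 1 − 1·0 = 1, t = 0 − 1·1 = -1  (check: 328·1 + 217·(-1) = 111)
  q = 1: r = 106, s = 0 − 1·1 = -1, t = 1 − 1·(-1) = 2  (check: 328·(-1) + 217·2 = 106)
  q = 1: r = 5, s = 1 − 1·(-1) = 2, t = -1 − 1·2 = -3  (check: 328·2 + 217·(-3) = 5)
  q = 21: r = 1, s = -1 − 21·2 = -43, t = 2 − 21·(-3) = 65  (check: 328·(-43) + 217·65 = 1)
The row with r = 1 (the gcd) gives the Bezout coefficients s = -43, t = 65.
Result: 328 · (-43) + 217 · (65) = 1.

gcd(328, 217) = 1; s = -43, t = 65 (check: 328·(-43) + 217·65 = 1).


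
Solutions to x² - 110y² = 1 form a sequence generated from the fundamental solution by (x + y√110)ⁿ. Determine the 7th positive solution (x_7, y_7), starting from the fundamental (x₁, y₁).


Step 1: Find the fundamental solution (x₁, y₁) of x² - 110y² = 1.
  Expand √110 as a continued fraction. a₀ = ⌊√110⌋ = 10; iterate m_{k+1} = d_k·a_k − m_k, d_{k+1} = (110 − m_{k+1}²)/d_k, a_{k+1} = ⌊(a₀ + m_{k+1})/d_{k+1}⌋ (starting m₀ = 0, d₀ = 1), with convergents p_k = a_k·p_{k-1} + p_{k-2}, q_k = a_k·q_{k-1} + q_{k-2} (p₋₁ = 1, q₋₁ = 0):
  k = 0: a₀ = 10; p₀/q₀ = 10/1; p₀² − 110·q₀² = 100 − 110 = -10.
  k = 1: m = 10, d = 10, a = ⌊(10 + 10)/10⌋ = 2; p/q = (2·10 + 1)/(2·1 + 0) = 21/2; p² − 110·q² = 441 − 440 = 1.
  The first convergent with p² − 110·q² = 1 gives the fundamental solution (x₁, y₁) = (21, 2).
Step 2: Apply the recurrence (x_{n+1}, y_{n+1}) = (x₁x_n + 110y₁y_n, x₁y_n + y₁x_n) repeatedly.
  From (x_1, y_1) = (21, 2): x_2 = 21·21 + 110·2·2 = 881; y_2 = 21·2 + 2·21 = 84.
  From (x_2, y_2) = (881, 84): x_3 = 21·881 + 110·2·84 = 36981; y_3 = 21·84 + 2·881 = 3526.
  From (x_3, y_3) = (36981, 3526): x_4 = 21·36981 + 110·2·3526 = 1552321; y_4 = 21·3526 + 2·36981 = 148008.
  From (x_4, y_4) = (1552321, 148008): x_5 = 21·1552321 + 110·2·148008 = 65160501; y_5 = 21·148008 + 2·1552321 = 6212810.
  From (x_5, y_5) = (65160501, 6212810): x_6 = 21·65160501 + 110·2·6212810 = 2735188721; y_6 = 21·6212810 + 2·65160501 = 260790012.
  From (x_6, y_6) = (2735188721, 260790012): x_7 = 21·2735188721 + 110·2·260790012 = 114812765781; y_7 = 21·260790012 + 2·2735188721 = 10946967694.
Step 3: Verify x_7² - 110·y_7² = 13181971186282764539961 - 13181971186282764539960 = 1 (should be 1). ✓

(x_1, y_1) = (21, 2); (x_7, y_7) = (114812765781, 10946967694).


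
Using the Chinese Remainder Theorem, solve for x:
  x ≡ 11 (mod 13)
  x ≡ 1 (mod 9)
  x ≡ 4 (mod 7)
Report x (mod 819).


Moduli 13, 9, 7 are pairwise coprime; by CRT there is a unique solution modulo M = 13 · 9 · 7 = 819.
Solve pairwise, accumulating the modulus:
  Start with x ≡ 11 (mod 13).
  Combine with x ≡ 1 (mod 9): since gcd(13, 9) = 1, we get a unique residue mod 117.
    Write x = 11 + 13·t and substitute into x ≡ 1 (mod 9): 13·t ≡ 1 − 11 = -10 (mod 9).
    Reduce coefficients mod 9: 4·t ≡ 8 (mod 9).
    The inverse of 4 mod 9 is 7 (since 4·7 = 28 = 3·9 + 1), so t ≡ 7·8 = 56 ≡ 2 (mod 9).
    Then x = 11 + 13·2 = 37, valid modulo lcm(13, 9) = 117: x ≡ 37 (mod 117).
  Combine with x ≡ 4 (mod 7): since gcd(117, 7) = 1, we get a unique residue mod 819.
    Write x = 37 + 117·t and substitute into x ≡ 4 (mod 7): 117·t ≡ 4 − 37 = -33 (mod 7).
    Reduce coefficients mod 7: 5·t ≡ 2 (mod 7).
    The inverse of 5 mod 7 is 3 (since 5·3 = 15 = 2·7 + 1), so t ≡ 3·2 = 6 ≡ 6 (mod 7).
    Then x = 37 + 117·6 = 739, valid modulo lcm(117, 7) = 819: x ≡ 739 (mod 819).
Verify: 739 mod 13 = 11 ✓, 739 mod 9 = 1 ✓, 739 mod 7 = 4 ✓.

x ≡ 739 (mod 819).


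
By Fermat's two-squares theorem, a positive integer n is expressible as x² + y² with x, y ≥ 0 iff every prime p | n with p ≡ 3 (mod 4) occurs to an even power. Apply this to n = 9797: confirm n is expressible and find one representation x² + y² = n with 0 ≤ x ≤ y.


Step 1: Factor n = 9797 = 97 · 101.
Step 2: Check the mod-4 condition on each prime factor: 97 ≡ 1 (mod 4), exponent 1; 101 ≡ 1 (mod 4), exponent 1.
All primes ≡ 3 (mod 4) appear to even exponent (or don't appear), so by the two-squares theorem n IS expressible as a sum of two squares.
Step 3: Build a representation. Here n = 97 · 101 is a product of primes ≡ 1 (mod 4). Each prime p ≡ 1 (mod 4) is itself a sum of two squares; find a² by testing p − a² for a perfect square:
  97: 97 − 1² = 96, 97 − 2² = 93, 97 − 3² = 88, 97 − 4² = 81 = 9² ⇒ 97 = 4² + 9².
  101: 101 − 1² = 100 = 10² ⇒ 101 = 1² + 10².
  Combine using the Brahmagupta–Fibonacci identity (a² + b²)(c² + d²) = (ac − bd)² + (ad + bc)² = (ac + bd)² + (ad − bc)²:
  97 · 101 = 9797: from (4² + 9²)(1² + 10²), take (4·1 − 9·10, 4·10 + 9·1) = (4 − 90, 40 + 9) = (-86, 49); dropping signs (only squares matter) gives (86, 49); check 86² + 49² = 7396 + 2401 = 9797 ✓.
Step 4: Order so x ≤ y and verify: 49² + 86² = 2401 + 7396 = 9797 = n. ✓

n = 9797 = 49² + 86² (one valid representation with x ≤ y).


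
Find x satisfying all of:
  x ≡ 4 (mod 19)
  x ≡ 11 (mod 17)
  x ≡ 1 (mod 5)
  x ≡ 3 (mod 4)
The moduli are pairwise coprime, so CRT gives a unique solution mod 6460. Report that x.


Product of moduli M = 19 · 17 · 5 · 4 = 6460.
Merge one congruence at a time:
  Start: x ≡ 4 (mod 19).
  Combine with x ≡ 11 (mod 17); new modulus lcm = 323.
    Write x = 4 + 19·t and substitute into x ≡ 11 (mod 17): 19·t ≡ 11 − 4 = 7 (mod 17).
    Reduce coefficients mod 17: 2·t ≡ 7 (mod 17).
    The inverse of 2 mod 17 is 9 (since 2·9 = 18 = 1·17 + 1), so t ≡ 9·7 = 63 ≡ 12 (mod 17).
    Then x = 4 + 19·12 = 232, valid modulo lcm(19, 17) = 323: x ≡ 232 (mod 323).
  Combine with x ≡ 1 (mod 5); new modulus lcm = 1615.
    Write x = 232 + 323·t and substitute into x ≡ 1 (mod 5): 323·t ≡ 1 − 232 = -231 (mod 5).
    Reduce coefficients mod 5: 3·t ≡ 4 (mod 5).
    The inverse of 3 mod 5 is 2 (since 3·2 = 6 = 1·5 + 1), so t ≡ 2·4 = 8 ≡ 3 (mod 5).
    Then x = 232 + 323·3 = 1201, valid modulo lcm(323, 5) = 1615: x ≡ 1201 (mod 1615).
  Combine with x ≡ 3 (mod 4); new modulus lcm = 6460.
    Write x = 1201 + 1615·t and substitute into x ≡ 3 (mod 4): 1615·t ≡ 3 − 1201 = -1198 (mod 4).
    Reduce coefficients mod 4: 3·t ≡ 2 (mod 4).
    The inverse of 3 mod 4 is 3 (since 3·3 = 9 = 2·4 + 1), so t ≡ 3·2 = 6 ≡ 2 (mod 4).
    Then x = 1201 + 1615·2 = 4431, valid modulo lcm(1615, 4) = 6460: x ≡ 4431 (mod 6460).
Verify against each original: 4431 mod 19 = 4, 4431 mod 17 = 11, 4431 mod 5 = 1, 4431 mod 4 = 3.

x ≡ 4431 (mod 6460).


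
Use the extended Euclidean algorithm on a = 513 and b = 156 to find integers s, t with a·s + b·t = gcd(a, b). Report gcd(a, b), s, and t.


Euclidean algorithm on (513, 156) — divide until remainder is 0:
  513 = 3 · 156 + 45
  156 = 3 · 45 + 21
  45 = 2 · 21 + 3
  21 = 7 · 3 + 0
gcd(513, 156) = 3.
Track Bezout coefficients alongside the remainders: start with r₀ = 513 = a·1 + b·0 (s = 1, t = 0) and r₁ = 156 = a·0 + b·1 (s = 0, t = 1); each new remainder r_{k+1} = r_{k-1} − q_k·r_k inherits s_{k+1} = s_{k-1} − q_k·s_k, t_{k+1} = t_{k-1} − q_k·t_k, so r_k = a·s_k + b·t_k at every step:
  q = 3: r = 45, s = 1 − 3·0 = 1, t = 0 − 3·1 = -3  (check: 513·1 + 156·(-3) = 45)
  q = 3: r = 21, s = 0 − 3·1 = -3, t = 1 − 3·(-3) = 10  (check: 513·(-3) + 156·10 = 21)
  q = 2: r = 3, s = 1 − 2·(-3) = 7, t = -3 − 2·10 = -23  (check: 513·7 + 156·(-23) = 3)
The row with r = 3 (the gcd) gives the Bezout coefficients s = 7, t = -23.
Result: 513 · (7) + 156 · (-23) = 3.

gcd(513, 156) = 3; s = 7, t = -23 (check: 513·7 + 156·(-23) = 3).


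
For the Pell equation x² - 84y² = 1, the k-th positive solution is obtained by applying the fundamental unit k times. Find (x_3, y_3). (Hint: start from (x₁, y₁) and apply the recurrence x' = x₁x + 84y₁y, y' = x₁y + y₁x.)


Step 1: Find the fundamental solution (x₁, y₁) of x² - 84y² = 1.
  Expand √84 as a continued fraction. a₀ = ⌊√84⌋ = 9; iterate m_{k+1} = d_k·a_k − m_k, d_{k+1} = (84 − m_{k+1}²)/d_k, a_{k+1} = ⌊(a₀ + m_{k+1})/d_{k+1}⌋ (starting m₀ = 0, d₀ = 1), with convergents p_k = a_k·p_{k-1} + p_{k-2}, q_k = a_k·q_{k-1} + q_{k-2} (p₋₁ = 1, q₋₁ = 0):
  k = 0: a₀ = 9; p₀/q₀ = 9/1; p₀² − 84·q₀² = 81 − 84 = -3.
  k = 1: m = 9, d = 3, a = ⌊(9 + 9)/3⌋ = 6; p/q = (6·9 + 1)/(6·1 + 0) = 55/6; p² − 84·q² = 3025 − 3024 = 1.
  The first convergent with p² − 84·q² = 1 gives the fundamental solution (x₁, y₁) = (55, 6).
Step 2: Apply the recurrence (x_{n+1}, y_{n+1}) = (x₁x_n + 84y₁y_n, x₁y_n + y₁x_n) repeatedly.
  From (x_1, y_1) = (55, 6): x_2 = 55·55 + 84·6·6 = 6049; y_2 = 55·6 + 6·55 = 660.
  From (x_2, y_2) = (6049, 660): x_3 = 55·6049 + 84·6·660 = 665335; y_3 = 55·660 + 6·6049 = 72594.
Step 3: Verify x_3² - 84·y_3² = 442670662225 - 442670662224 = 1 (should be 1). ✓

(x_1, y_1) = (55, 6); (x_3, y_3) = (665335, 72594).


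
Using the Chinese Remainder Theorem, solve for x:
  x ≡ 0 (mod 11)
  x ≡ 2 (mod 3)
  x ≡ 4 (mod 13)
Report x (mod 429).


Moduli 11, 3, 13 are pairwise coprime; by CRT there is a unique solution modulo M = 11 · 3 · 13 = 429.
Solve pairwise, accumulating the modulus:
  Start with x ≡ 0 (mod 11).
  Combine with x ≡ 2 (mod 3): since gcd(11, 3) = 1, we get a unique residue mod 33.
    Write x = 0 + 11·t and substitute into x ≡ 2 (mod 3): 11·t ≡ 2 − 0 = 2 (mod 3).
    Reduce coefficients mod 3: 2·t ≡ 2 (mod 3).
    The inverse of 2 mod 3 is 2 (since 2·2 = 4 = 1·3 + 1), so t ≡ 2·2 = 4 ≡ 1 (mod 3).
    Then x = 0 + 11·1 = 11, valid modulo lcm(11, 3) = 33: x ≡ 11 (mod 33).
  Combine with x ≡ 4 (mod 13): since gcd(33, 13) = 1, we get a unique residue mod 429.
    Write x = 11 + 33·t and substitute into x ≡ 4 (mod 13): 33·t ≡ 4 − 11 = -7 (mod 13).
    Reduce coefficients mod 13: 7·t ≡ 6 (mod 13).
    The inverse of 7 mod 13 is 2 (since 7·2 = 14 = 1·13 + 1), so t ≡ 2·6 = 12 ≡ 12 (mod 13).
    Then x = 11 + 33·12 = 407, valid modulo lcm(33, 13) = 429: x ≡ 407 (mod 429).
Verify: 407 mod 11 = 0 ✓, 407 mod 3 = 2 ✓, 407 mod 13 = 4 ✓.

x ≡ 407 (mod 429).


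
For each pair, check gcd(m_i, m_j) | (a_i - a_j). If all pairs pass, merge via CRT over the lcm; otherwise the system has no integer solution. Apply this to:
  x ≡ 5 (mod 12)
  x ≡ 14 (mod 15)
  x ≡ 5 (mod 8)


Moduli 12, 15, 8 are not pairwise coprime, so CRT works modulo lcm(m_i) when all pairwise compatibility conditions hold.
Pairwise compatibility: gcd(m_i, m_j) must divide a_i - a_j for every pair.
Merge one congruence at a time:
  Start: x ≡ 5 (mod 12).
  Combine with x ≡ 14 (mod 15): gcd(12, 15) = 3; 14 - 5 = 9, which IS divisible by 3, so compatible.
    Write x = 5 + 12·t and substitute into x ≡ 14 (mod 15): 12·t ≡ 14 − 5 = 9 (mod 15).
    Divide the congruence (and modulus) by g = 3: 4·t ≡ 3 (mod 5).
    The inverse of 4 mod 5 is 4 (since 4·4 = 16 = 3·5 + 1), so t ≡ 4·3 = 12 ≡ 2 (mod 5).
    Then x = 5 + 12·2 = 29, valid modulo lcm(12, 15) = 60: x ≡ 29 (mod 60).
  Combine with x ≡ 5 (mod 8): gcd(60, 8) = 4; 5 - 29 = -24, which IS divisible by 4, so compatible.
    Write x = 29 + 60·t and substitute into x ≡ 5 (mod 8): 60·t ≡ 5 − 29 = -24 (mod 8).
    Divide the congruence (and modulus) by g = 4: 15·t ≡ -6 (mod 2).
    Reduce coefficients mod 2: 1·t ≡ 0 (mod 2).
    So t ≡ 0 (mod 2).
    Then x = 29 + 60·0 = 29, valid modulo lcm(60, 8) = 120: x ≡ 29 (mod 120).
Verify: 29 mod 12 = 5, 29 mod 15 = 14, 29 mod 8 = 5.

x ≡ 29 (mod 120).


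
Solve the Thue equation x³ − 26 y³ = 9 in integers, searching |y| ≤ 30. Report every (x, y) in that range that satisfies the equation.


The equation is x³ - 26y³ = 9. For fixed y, x³ = 26·y³ + 9, so a solution requires the RHS to be a perfect cube.
Strategy: iterate y from -30 to 30, compute RHS = 26·y³ + 9, and check whether it is a (positive or negative) perfect cube.
Check small values of y:
  y = 0: RHS = 9 is not a perfect cube.
  y = 1: RHS = 35 is not a perfect cube.
  y = -1: RHS = -17 is not a perfect cube.
  y = 2: RHS = 217 is not a perfect cube.
  y = -2: RHS = -199 is not a perfect cube.
  y = 3: RHS = 711 is not a perfect cube.
  y = -3: RHS = -693 is not a perfect cube.
Continuing the search up to |y| = 30 finds no solutions either.
No (x, y) in the scanned range satisfies the equation.

No integer solutions with |y| ≤ 30.


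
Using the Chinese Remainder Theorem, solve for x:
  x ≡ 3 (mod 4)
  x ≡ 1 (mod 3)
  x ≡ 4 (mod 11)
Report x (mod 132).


Moduli 4, 3, 11 are pairwise coprime; by CRT there is a unique solution modulo M = 4 · 3 · 11 = 132.
Solve pairwise, accumulating the modulus:
  Start with x ≡ 3 (mod 4).
  Combine with x ≡ 1 (mod 3): since gcd(4, 3) = 1, we get a unique residue mod 12.
    Write x = 3 + 4·t and substitute into x ≡ 1 (mod 3): 4·t ≡ 1 − 3 = -2 (mod 3).
    Reduce coefficients mod 3: 1·t ≡ 1 (mod 3).
    So t ≡ 1 (mod 3).
    Then x = 3 + 4·1 = 7, valid modulo lcm(4, 3) = 12: x ≡ 7 (mod 12).
  Combine with x ≡ 4 (mod 11): since gcd(12, 11) = 1, we get a unique residue mod 132.
    Write x = 7 + 12·t and substitute into x ≡ 4 (mod 11): 12·t ≡ 4 − 7 = -3 (mod 11).
    Reduce coefficients mod 11: 1·t ≡ 8 (mod 11).
    So t ≡ 8 (mod 11).
    Then x = 7 + 12·8 = 103, valid modulo lcm(12, 11) = 132: x ≡ 103 (mod 132).
Verify: 103 mod 4 = 3 ✓, 103 mod 3 = 1 ✓, 103 mod 11 = 4 ✓.

x ≡ 103 (mod 132).


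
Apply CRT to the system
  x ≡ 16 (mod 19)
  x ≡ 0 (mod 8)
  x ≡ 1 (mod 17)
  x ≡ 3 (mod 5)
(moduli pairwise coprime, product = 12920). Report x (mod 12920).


Product of moduli M = 19 · 8 · 17 · 5 = 12920.
Merge one congruence at a time:
  Start: x ≡ 16 (mod 19).
  Combine with x ≡ 0 (mod 8); new modulus lcm = 152.
    Write x = 16 + 19·t and substitute into x ≡ 0 (mod 8): 19·t ≡ 0 − 16 = -16 (mod 8).
    Reduce coefficients mod 8: 3·t ≡ 0 (mod 8).
    The inverse of 3 mod 8 is 3 (since 3·3 = 9 = 1·8 + 1), so t ≡ 3·0 = 0 ≡ 0 (mod 8).
    Then x = 16 + 19·0 = 16, valid modulo lcm(19, 8) = 152: x ≡ 16 (mod 152).
  Combine with x ≡ 1 (mod 17); new modulus lcm = 2584.
    Write x = 16 + 152·t and substitute into x ≡ 1 (mod 17): 152·t ≡ 1 − 16 = -15 (mod 17).
    Reduce coefficients mod 17: 16·t ≡ 2 (mod 17).
    The inverse of 16 mod 17 is 16 (since 16·16 = 256 = 15·17 + 1), so t ≡ 16·2 = 32 ≡ 15 (mod 17).
    Then x = 16 + 152·15 = 2296, valid modulo lcm(152, 17) = 2584: x ≡ 2296 (mod 2584).
  Combine with x ≡ 3 (mod 5); new modulus lcm = 12920.
    Write x = 2296 + 2584·t and substitute into x ≡ 3 (mod 5): 2584·t ≡ 3 − 2296 = -2293 (mod 5).
    Reduce coefficients mod 5: 4·t ≡ 2 (mod 5).
    The inverse of 4 mod 5 is 4 (since 4·4 = 16 = 3·5 + 1), so t ≡ 4·2 = 8 ≡ 3 (mod 5).
    Then x = 2296 + 2584·3 = 10048, valid modulo lcm(2584, 5) = 12920: x ≡ 10048 (mod 12920).
Verify against each original: 10048 mod 19 = 16, 10048 mod 8 = 0, 10048 mod 17 = 1, 10048 mod 5 = 3.

x ≡ 10048 (mod 12920).


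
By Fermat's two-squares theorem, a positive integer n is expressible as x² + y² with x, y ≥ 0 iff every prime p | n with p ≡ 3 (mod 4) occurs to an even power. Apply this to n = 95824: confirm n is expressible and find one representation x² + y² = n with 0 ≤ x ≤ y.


Step 1: Factor n = 95824 = 2^4 · 53 · 113.
Step 2: Check the mod-4 condition on each prime factor: 2 = 2 (special); 53 ≡ 1 (mod 4), exponent 1; 113 ≡ 1 (mod 4), exponent 1.
All primes ≡ 3 (mod 4) appear to even exponent (or don't appear), so by the two-squares theorem n IS expressible as a sum of two squares.
Step 3: Build a representation. Group n = k² · m with k = 4 and m = 53 · 113 = 5989 (a product of primes ≡ 1 (mod 4)); a representation of m scales to one of n via (k·x)² + (k·y)² = k²(x² + y²). Each prime p ≡ 1 (mod 4) is itself a sum of two squares; find a² by testing p − a² for a perfect square:
  53: 53 − 1² = 52, 53 − 2² = 49 = 7² ⇒ 53 = 2² + 7².
  113: 113 − 1² = 112, 113 − 2² = 109, 113 − 3² = 104, 113 − 4² = 97, 113 − 5² = 88, 113 − 6² = 77, 113 − 7² = 64 = 8² ⇒ 113 = 7² + 8².
  Combine using the Brahmagupta–Fibonacci identity (a² + b²)(c² + d²) = (ac − bd)² + (ad + bc)² = (ac + bd)² + (ad − bc)²:
  53 · 113 = 5989: from (2² + 7²)(7² + 8²), take (2·7 − 7·8, 2·8 + 7·7) = (14 − 56, 16 + 49) = (-42, 65); dropping signs (only squares matter) gives (42, 65); check 42² + 65² = 1764 + 4225 = 5989 ✓.
  Scale by k = 4: (4·42, 4·65) = (168, 260).
Step 4: Order so x ≤ y and verify: 168² + 260² = 28224 + 67600 = 95824 = n. ✓

n = 95824 = 168² + 260² (one valid representation with x ≤ y).


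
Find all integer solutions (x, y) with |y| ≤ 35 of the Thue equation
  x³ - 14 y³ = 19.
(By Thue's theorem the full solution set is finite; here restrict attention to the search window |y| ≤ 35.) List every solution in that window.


The equation is x³ - 14y³ = 19. For fixed y, x³ = 14·y³ + 19, so a solution requires the RHS to be a perfect cube.
Strategy: iterate y from -35 to 35, compute RHS = 14·y³ + 19, and check whether it is a (positive or negative) perfect cube.
Check small values of y:
  y = 0: RHS = 19 is not a perfect cube.
  y = 1: RHS = 33 is not a perfect cube.
  y = -1: RHS = 5 is not a perfect cube.
  y = 2: RHS = 131 is not a perfect cube.
  y = -2: RHS = -93 is not a perfect cube.
  y = 3: RHS = 397 is not a perfect cube.
  y = -3: RHS = -359 is not a perfect cube.
Continuing the search up to |y| = 35 finds no solutions either.
No (x, y) in the scanned range satisfies the equation.

No integer solutions with |y| ≤ 35.


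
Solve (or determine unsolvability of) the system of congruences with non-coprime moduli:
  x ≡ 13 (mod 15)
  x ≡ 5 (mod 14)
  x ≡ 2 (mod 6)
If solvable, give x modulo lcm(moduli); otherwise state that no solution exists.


Moduli 15, 14, 6 are not pairwise coprime, so CRT works modulo lcm(m_i) when all pairwise compatibility conditions hold.
Pairwise compatibility: gcd(m_i, m_j) must divide a_i - a_j for every pair.
Merge one congruence at a time:
  Start: x ≡ 13 (mod 15).
  Combine with x ≡ 5 (mod 14): gcd(15, 14) = 1; 5 - 13 = -8, which IS divisible by 1, so compatible.
    Write x = 13 + 15·t and substitute into x ≡ 5 (mod 14): 15·t ≡ 5 − 13 = -8 (mod 14).
    Reduce coefficients mod 14: 1·t ≡ 6 (mod 14).
    So t ≡ 6 (mod 14).
    Then x = 13 + 15·6 = 103, valid modulo lcm(15, 14) = 210: x ≡ 103 (mod 210).
  Combine with x ≡ 2 (mod 6): gcd(210, 6) = 6, and 2 - 103 = -101 is NOT divisible by 6.
    ⇒ system is inconsistent (no integer solution).

No solution (the system is inconsistent).


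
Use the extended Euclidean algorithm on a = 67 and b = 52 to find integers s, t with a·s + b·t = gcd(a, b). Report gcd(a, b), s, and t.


Euclidean algorithm on (67, 52) — divide until remainder is 0:
  67 = 1 · 52 + 15
  52 = 3 · 15 + 7
  15 = 2 · 7 + 1
  7 = 7 · 1 + 0
gcd(67, 52) = 1.
Track Bezout coefficients alongside the remainders: start with r₀ = 67 = a·1 + b·0 (s = 1, t = 0) and r₁ = 52 = a·0 + b·1 (s = 0, t = 1); each new remainder r_{k+1} = r_{k-1} − q_k·r_k inherits s_{k+1} = s_{k-1} − q_k·s_k, t_{k+1} = t_{k-1} − q_k·t_k, so r_k = a·s_k + b·t_k at every step:
  q = 1: r = 15, s = 1 − 1·0 = 1, t = 0 − 1·1 = -1  (check: 67·1 + 52·(-1) = 15)
  q = 3: r = 7, s = 0 − 3·1 = -3, t = 1 − 3·(-1) = 4  (check: 67·(-3) + 52·4 = 7)
  q = 2: r = 1, s = 1 − 2·(-3) = 7, t = -1 − 2·4 = -9  (check: 67·7 + 52·(-9) = 1)
The row with r = 1 (the gcd) gives the Bezout coefficients s = 7, t = -9.
Result: 67 · (7) + 52 · (-9) = 1.

gcd(67, 52) = 1; s = 7, t = -9 (check: 67·7 + 52·(-9) = 1).


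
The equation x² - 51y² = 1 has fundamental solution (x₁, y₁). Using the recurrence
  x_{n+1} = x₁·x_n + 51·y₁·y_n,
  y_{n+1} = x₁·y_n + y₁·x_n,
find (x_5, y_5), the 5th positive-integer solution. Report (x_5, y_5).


Step 1: Find the fundamental solution (x₁, y₁) of x² - 51y² = 1.
  Expand √51 as a continued fraction. a₀ = ⌊√51⌋ = 7; iterate m_{k+1} = d_k·a_k − m_k, d_{k+1} = (51 − m_{k+1}²)/d_k, a_{k+1} = ⌊(a₀ + m_{k+1})/d_{k+1}⌋ (starting m₀ = 0, d₀ = 1), with convergents p_k = a_k·p_{k-1} + p_{k-2}, q_k = a_k·q_{k-1} + q_{k-2} (p₋₁ = 1, q₋₁ = 0):
  k = 0: a₀ = 7; p₀/q₀ = 7/1; p₀² − 51·q₀² = 49 − 51 = -2.
  k = 1: m = 7, d = 2, a = ⌊(7 + 7)/2⌋ = 7; p/q = (7·7 + 1)/(7·1 + 0) = 50/7; p² − 51·q² = 2500 − 2499 = 1.
  The first convergent with p² − 51·q² = 1 gives the fundamental solution (x₁, y₁) = (50, 7).
Step 2: Apply the recurrence (x_{n+1}, y_{n+1}) = (x₁x_n + 51y₁y_n, x₁y_n + y₁x_n) repeatedly.
  From (x_1, y_1) = (50, 7): x_2 = 50·50 + 51·7·7 = 4999; y_2 = 50·7 + 7·50 = 700.
  From (x_2, y_2) = (4999, 700): x_3 = 50·4999 + 51·7·700 = 499850; y_3 = 50·700 + 7·4999 = 69993.
  From (x_3, y_3) = (499850, 69993): x_4 = 50·499850 + 51·7·69993 = 49980001; y_4 = 50·69993 + 7·499850 = 6998600.
  From (x_4, y_4) = (49980001, 6998600): x_5 = 50·49980001 + 51·7·6998600 = 4997500250; y_5 = 50·6998600 + 7·49980001 = 699790007.
Step 3: Verify x_5² - 51·y_5² = 24975008748750062500 - 24975008748750062499 = 1 (should be 1). ✓

(x_1, y_1) = (50, 7); (x_5, y_5) = (4997500250, 699790007).


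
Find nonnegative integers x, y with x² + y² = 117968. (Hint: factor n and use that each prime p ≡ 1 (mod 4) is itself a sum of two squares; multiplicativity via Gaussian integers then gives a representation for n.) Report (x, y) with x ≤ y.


Step 1: Factor n = 117968 = 2^4 · 73 · 101.
Step 2: Check the mod-4 condition on each prime factor: 2 = 2 (special); 73 ≡ 1 (mod 4), exponent 1; 101 ≡ 1 (mod 4), exponent 1.
All primes ≡ 3 (mod 4) appear to even exponent (or don't appear), so by the two-squares theorem n IS expressible as a sum of two squares.
Step 3: Build a representation. Group n = k² · m with k = 4 and m = 73 · 101 = 7373 (a product of primes ≡ 1 (mod 4)); a representation of m scales to one of n via (k·x)² + (k·y)² = k²(x² + y²). Each prime p ≡ 1 (mod 4) is itself a sum of two squares; find a² by testing p − a² for a perfect square:
  73: 73 − 1² = 72, 73 − 2² = 69, 73 − 3² = 64 = 8² ⇒ 73 = 3² + 8².
  101: 101 − 1² = 100 = 10² ⇒ 101 = 1² + 10².
  Combine using the Brahmagupta–Fibonacci identity (a² + b²)(c² + d²) = (ac − bd)² + (ad + bc)² = (ac + bd)² + (ad − bc)²:
  73 · 101 = 7373: from (3² + 8²)(1² + 10²), take (3·1 − 8·10, 3·10 + 8·1) = (3 − 80, 30 + 8) = (-77, 38); dropping signs (only squares matter) gives (77, 38); check 77² + 38² = 5929 + 1444 = 7373 ✓.
  Scale by k = 4: (4·77, 4·38) = (308, 152).
Step 4: Order so x ≤ y and verify: 152² + 308² = 23104 + 94864 = 117968 = n. ✓

n = 117968 = 152² + 308² (one valid representation with x ≤ y).


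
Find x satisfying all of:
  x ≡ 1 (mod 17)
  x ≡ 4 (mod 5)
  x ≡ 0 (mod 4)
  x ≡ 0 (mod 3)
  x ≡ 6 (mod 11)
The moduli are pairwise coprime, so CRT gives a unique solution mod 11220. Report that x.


Product of moduli M = 17 · 5 · 4 · 3 · 11 = 11220.
Merge one congruence at a time:
  Start: x ≡ 1 (mod 17).
  Combine with x ≡ 4 (mod 5); new modulus lcm = 85.
    Write x = 1 + 17·t and substitute into x ≡ 4 (mod 5): 17·t ≡ 4 − 1 = 3 (mod 5).
    Reduce coefficients mod 5: 2·t ≡ 3 (mod 5).
    The inverse of 2 mod 5 is 3 (since 2·3 = 6 = 1·5 + 1), so t ≡ 3·3 = 9 ≡ 4 (mod 5).
    Then x = 1 + 17·4 = 69, valid modulo lcm(17, 5) = 85: x ≡ 69 (mod 85).
  Combine with x ≡ 0 (mod 4); new modulus lcm = 340.
    Write x = 69 + 85·t and substitute into x ≡ 0 (mod 4): 85·t ≡ 0 − 69 = -69 (mod 4).
    Reduce coefficients mod 4: 1·t ≡ 3 (mod 4).
    So t ≡ 3 (mod 4).
    Then x = 69 + 85·3 = 324, valid modulo lcm(85, 4) = 340: x ≡ 324 (mod 340).
  Combine with x ≡ 0 (mod 3); new modulus lcm = 1020.
    Write x = 324 + 340·t and substitute into x ≡ 0 (mod 3): 340·t ≡ 0 − 324 = -324 (mod 3).
    Reduce coefficients mod 3: 1·t ≡ 0 (mod 3).
    So t ≡ 0 (mod 3).
    Then x = 324 + 340·0 = 324, valid modulo lcm(340, 3) = 1020: x ≡ 324 (mod 1020).
  Combine with x ≡ 6 (mod 11); new modulus lcm = 11220.
    Write x = 324 + 1020·t and substitute into x ≡ 6 (mod 11): 1020·t ≡ 6 − 324 = -318 (mod 11).
    Reduce coefficients mod 11: 8·t ≡ 1 (mod 11).
    The inverse of 8 mod 11 is 7 (since 8·7 = 56 = 5·11 + 1), so t ≡ 7·1 = 7 ≡ 7 (mod 11).
    Then x = 324 + 1020·7 = 7464, valid modulo lcm(1020, 11) = 11220: x ≡ 7464 (mod 11220).
Verify against each original: 7464 mod 17 = 1, 7464 mod 5 = 4, 7464 mod 4 = 0, 7464 mod 3 = 0, 7464 mod 11 = 6.

x ≡ 7464 (mod 11220).


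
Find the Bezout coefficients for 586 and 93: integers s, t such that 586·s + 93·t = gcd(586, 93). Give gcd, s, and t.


Euclidean algorithm on (586, 93) — divide until remainder is 0:
  586 = 6 · 93 + 28
  93 = 3 · 28 + 9
  28 = 3 · 9 + 1
  9 = 9 · 1 + 0
gcd(586, 93) = 1.
Track Bezout coefficients alongside the remainders: start with r₀ = 586 = a·1 + b·0 (s = 1, t = 0) and r₁ = 93 = a·0 + b·1 (s = 0, t = 1); each new remainder r_{k+1} = r_{k-1} − q_k·r_k inherits s_{k+1} = s_{k-1} − q_k·s_k, t_{k+1} = t_{k-1} − q_k·t_k, so r_k = a·s_k + b·t_k at every step:
  q = 6: r = 28, s = 1 − 6·0 = 1, t = 0 − 6·1 = -6  (check: 586·1 + 93·(-6) = 28)
  q = 3: r = 9, s = 0 − 3·1 = -3, t = 1 − 3·(-6) = 19  (check: 586·(-3) + 93·19 = 9)
  q = 3: r = 1, s = 1 − 3·(-3) = 10, t = -6 − 3·19 = -63  (check: 586·10 + 93·(-63) = 1)
The row with r = 1 (the gcd) gives the Bezout coefficients s = 10, t = -63.
Result: 586 · (10) + 93 · (-63) = 1.

gcd(586, 93) = 1; s = 10, t = -63 (check: 586·10 + 93·(-63) = 1).
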